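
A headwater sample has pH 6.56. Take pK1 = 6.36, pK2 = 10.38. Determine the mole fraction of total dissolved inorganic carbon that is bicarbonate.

α₁ = 1 / (1 + [H⁺]/K1 + K2/[H⁺]) = 1 / (1 + 10^-0.20 + 10^-3.82)
   = 1 / (1 + 0.63096 + 0.00015136) = 1/1.6311 = 0.6131

α₁ = 0.613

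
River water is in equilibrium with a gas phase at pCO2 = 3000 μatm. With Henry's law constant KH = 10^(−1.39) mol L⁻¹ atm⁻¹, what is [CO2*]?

[CO2*] = 122 μmol/L

KH = 10^(−1.39) = 4.074×10^-2 mol L⁻¹ atm⁻¹
[CO2*] = KH · pCO2 = 4.074×10^-2 × 3000×10^-6 atm = 1.22×10^-4 mol/L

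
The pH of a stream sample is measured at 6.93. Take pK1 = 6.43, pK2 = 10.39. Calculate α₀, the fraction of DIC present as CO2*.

α₀ = 0.240

α₀ = 1 / (1 + K1/[H⁺] + K1K2/[H⁺]²) = 1 / (1 + 10^+0.50 + 10^-2.96)
   = 1 / (1 + 3.1623 + 0.0010965) = 1/4.1634 = 0.2402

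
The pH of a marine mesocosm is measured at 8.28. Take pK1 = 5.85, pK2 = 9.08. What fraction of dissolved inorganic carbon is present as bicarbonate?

α₁ = 0.860

α₁ = 1 / (1 + [H⁺]/K1 + K2/[H⁺]) = 1 / (1 + 10^-2.43 + 10^-0.80)
   = 1 / (1 + 0.0037154 + 0.15849) = 1/1.1622 = 0.8604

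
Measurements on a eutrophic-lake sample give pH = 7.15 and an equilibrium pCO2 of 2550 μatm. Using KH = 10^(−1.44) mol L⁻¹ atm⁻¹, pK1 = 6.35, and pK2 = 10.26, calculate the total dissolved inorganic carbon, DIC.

DIC = 0.677 mmol/L

[CO2*] = KH · pCO2 = 10^(−1.44) × 2550×10^-6 = 9.258×10^-5 mol/L
α₀ = 1/(1 + K1/[H⁺] + K1K2/[H⁺]²) = 1/(1 + 10^+0.80 + 10^-2.31) = 0.1367
DIC = [CO2*]/α₀ = 9.258×10^-5 / 0.1367 = 0.677 mmol/L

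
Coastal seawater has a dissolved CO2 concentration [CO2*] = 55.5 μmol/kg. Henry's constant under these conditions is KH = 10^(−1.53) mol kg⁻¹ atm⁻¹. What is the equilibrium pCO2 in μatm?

pCO2 = 1880 μatm

KH = 10^(−1.53) = 2.951×10^-2 mol kg⁻¹ atm⁻¹
pCO2 = [CO2*]/KH = 55.5×10^-6 / 2.951×10^-2 = 1.88×10^-3 atm = 1880 μatm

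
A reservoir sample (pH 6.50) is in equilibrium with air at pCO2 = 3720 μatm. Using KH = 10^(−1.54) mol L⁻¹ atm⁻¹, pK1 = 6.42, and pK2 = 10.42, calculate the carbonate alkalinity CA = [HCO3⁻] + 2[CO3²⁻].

CA = 0.129 mmol/L

[CO2*] = KH · pCO2 = 10^(−1.54) × 3720×10^-6 = 1.073×10^-4 mol/L
α₀ = 1/(1 + K1/[H⁺] + K1K2/[H⁺]²) = 1/(1 + 10^+0.08 + 10^-3.84) = 0.4540
DIC = [CO2*]/α₀ = 1.073×10^-4 / 0.4540 = 0.2363 mmol/L
CA = (α₁ + 2α₂)·DIC = (0.5459 + 2×6.563×10^-5) × 0.2363 = 0.129 mmol/L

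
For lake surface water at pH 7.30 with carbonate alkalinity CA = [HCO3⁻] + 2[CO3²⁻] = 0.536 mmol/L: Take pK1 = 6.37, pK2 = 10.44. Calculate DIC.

CA = [HCO3⁻] + 2[CO3²⁻] = (α₁ + 2α₂)·DIC
At pH 7.30: [H⁺]/K1 = 10^-0.93 = 0.11749, K2/[H⁺] = 10^-3.14 = 0.00072444
α₁ = 1/(1 + 0.11749 + 0.00072444) = 1/1.1182 = 0.8943; α₂ = α₁·K2/[H⁺] = 0.0006479
α₁ + 2α₂ = 0.8956
DIC = CA / (α₁ + 2α₂) = 0.536 / 0.8956 = 0.598 mmol/L

DIC = 0.598 mmol/L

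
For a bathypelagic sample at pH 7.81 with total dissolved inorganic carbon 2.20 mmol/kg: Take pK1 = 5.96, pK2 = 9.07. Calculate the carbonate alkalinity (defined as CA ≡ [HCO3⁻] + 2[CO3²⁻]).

CA = [HCO3⁻] + 2[CO3²⁻] = (α₁ + 2α₂)·DIC
At pH 7.81: [H⁺]/K1 = 10^-1.85 = 0.014125, K2/[H⁺] = 10^-1.26 = 0.054954
α₁ = 1/(1 + 0.014125 + 0.054954) = 1/1.0691 = 0.9354; α₂ = α₁·K2/[H⁺] = 0.05140
α₁ + 2α₂ = 1.0382
CA = 1.0382 × 2.20 = 2.28 mmol/kg

CA = 2.28 mmol/kg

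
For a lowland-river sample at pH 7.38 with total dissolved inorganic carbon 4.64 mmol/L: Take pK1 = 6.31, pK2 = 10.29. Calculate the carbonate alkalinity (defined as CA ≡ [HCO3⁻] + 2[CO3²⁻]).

CA = 4.28 mmol/L

CA = [HCO3⁻] + 2[CO3²⁻] = (α₁ + 2α₂)·DIC
At pH 7.38: [H⁺]/K1 = 10^-1.07 = 0.085114, K2/[H⁺] = 10^-2.91 = 0.0012303
α₁ = 1/(1 + 0.085114 + 0.0012303) = 1/1.0863 = 0.9205; α₂ = α₁·K2/[H⁺] = 0.001132
α₁ + 2α₂ = 0.9228
CA = 0.9228 × 4.64 = 4.28 mmol/L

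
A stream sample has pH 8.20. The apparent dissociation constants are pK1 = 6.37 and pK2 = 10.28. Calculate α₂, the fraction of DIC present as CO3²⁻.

α₂ = 1 / (1 + [H⁺]/K2 + [H⁺]²/(K1K2)) = 1 / (1 + 10^+2.08 + 10^+0.25)
   = 1 / (1 + 120.23 + 1.7783) = 1/123.00 = 0.008130

α₂ = 0.00813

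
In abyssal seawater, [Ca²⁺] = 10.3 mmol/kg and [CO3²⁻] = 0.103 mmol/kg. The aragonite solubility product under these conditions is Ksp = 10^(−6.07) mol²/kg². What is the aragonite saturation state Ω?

Ω = 1.25

Ksp = 10^(−6.07) = 8.511×10^-7
Ω = [Ca²⁺][CO3²⁻]/Ksp = (10.3×10^-3)(0.103×10^-3) / 8.511×10^-7 = 1.25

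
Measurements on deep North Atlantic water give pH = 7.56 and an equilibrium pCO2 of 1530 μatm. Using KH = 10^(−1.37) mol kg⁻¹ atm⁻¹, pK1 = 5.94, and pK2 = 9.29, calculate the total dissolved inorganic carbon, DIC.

DIC = 2.84 mmol/kg

[CO2*] = KH · pCO2 = 10^(−1.37) × 1530×10^-6 = 6.527×10^-5 mol/kg
α₀ = 1/(1 + K1/[H⁺] + K1K2/[H⁺]²) = 1/(1 + 10^+1.62 + 10^-0.11) = 0.02301
DIC = [CO2*]/α₀ = 6.527×10^-5 / 0.02301 = 2.84 mmol/kg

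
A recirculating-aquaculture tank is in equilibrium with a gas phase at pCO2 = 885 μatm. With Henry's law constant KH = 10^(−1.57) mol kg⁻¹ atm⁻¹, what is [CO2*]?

KH = 10^(−1.57) = 2.692×10^-2 mol kg⁻¹ atm⁻¹
[CO2*] = KH · pCO2 = 2.692×10^-2 × 885×10^-6 atm = 2.38×10^-5 mol/kg

[CO2*] = 23.8 μmol/kg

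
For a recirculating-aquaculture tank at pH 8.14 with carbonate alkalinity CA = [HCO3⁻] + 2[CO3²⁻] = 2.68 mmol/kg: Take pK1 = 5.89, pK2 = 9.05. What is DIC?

DIC = 2.43 mmol/kg

CA = [HCO3⁻] + 2[CO3²⁻] = (α₁ + 2α₂)·DIC
At pH 8.14: [H⁺]/K1 = 10^-2.25 = 0.0056234, K2/[H⁺] = 10^-0.91 = 0.12303
α₁ = 1/(1 + 0.0056234 + 0.12303) = 1/1.1287 = 0.8860; α₂ = α₁·K2/[H⁺] = 0.1090
α₁ + 2α₂ = 1.1040
DIC = CA / (α₁ + 2α₂) = 2.68 / 1.1040 = 2.43 mmol/kg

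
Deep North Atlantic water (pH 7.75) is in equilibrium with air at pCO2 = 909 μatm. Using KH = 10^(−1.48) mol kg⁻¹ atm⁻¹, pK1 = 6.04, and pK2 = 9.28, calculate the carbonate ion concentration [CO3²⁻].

[CO2*] = KH · pCO2 = 10^(−1.48) × 909×10^-6 = 3.010×10^-5 mol/kg
α₀ = 1/(1 + K1/[H⁺] + K1K2/[H⁺]²) = 1/(1 + 10^+1.71 + 10^+0.18) = 0.01859
DIC = [CO2*]/α₀ = 3.010×10^-5 / 0.01859 = 1.619 mmol/kg
[CO3²⁻] = α₂·DIC; α₂ = 0.02813, so [CO3²⁻] = 0.02813 × 1.619 = 0.0456 mmol/kg

[CO3²⁻] = 0.0456 mmol/kg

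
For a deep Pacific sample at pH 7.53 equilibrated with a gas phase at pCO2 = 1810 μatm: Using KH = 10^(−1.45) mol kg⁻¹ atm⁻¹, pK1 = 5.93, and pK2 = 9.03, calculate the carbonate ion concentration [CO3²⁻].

[CO2*] = KH · pCO2 = 10^(−1.45) × 1810×10^-6 = 6.422×10^-5 mol/kg
α₀ = 1/(1 + K1/[H⁺] + K1K2/[H⁺]²) = 1/(1 + 10^+1.60 + 10^+0.10) = 0.02377
DIC = [CO2*]/α₀ = 6.422×10^-5 / 0.02377 = 2.702 mmol/kg
[CO3²⁻] = α₂·DIC; α₂ = 0.02992, so [CO3²⁻] = 0.02992 × 2.702 = 0.0808 mmol/kg

[CO3²⁻] = 0.0808 mmol/kg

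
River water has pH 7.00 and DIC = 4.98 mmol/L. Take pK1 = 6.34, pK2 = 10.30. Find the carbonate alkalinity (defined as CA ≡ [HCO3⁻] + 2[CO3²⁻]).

CA = 4.09 mmol/L

CA = [HCO3⁻] + 2[CO3²⁻] = (α₁ + 2α₂)·DIC
At pH 7.00: [H⁺]/K1 = 10^-0.66 = 0.21878, K2/[H⁺] = 10^-3.30 = 0.00050119
α₁ = 1/(1 + 0.21878 + 0.00050119) = 1/1.2193 = 0.8202; α₂ = α₁·K2/[H⁺] = 0.0004111
α₁ + 2α₂ = 0.8210
CA = 0.8210 × 4.98 = 4.09 mmol/L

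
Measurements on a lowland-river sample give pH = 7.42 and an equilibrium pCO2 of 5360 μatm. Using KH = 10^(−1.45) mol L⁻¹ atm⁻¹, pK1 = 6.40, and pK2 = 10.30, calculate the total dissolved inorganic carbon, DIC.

DIC = 2.18 mmol/L

[CO2*] = KH · pCO2 = 10^(−1.45) × 5360×10^-6 = 1.902×10^-4 mol/L
α₀ = 1/(1 + K1/[H⁺] + K1K2/[H⁺]²) = 1/(1 + 10^+1.02 + 10^-1.86) = 0.08707
DIC = [CO2*]/α₀ = 1.902×10^-4 / 0.08707 = 2.18 mmol/L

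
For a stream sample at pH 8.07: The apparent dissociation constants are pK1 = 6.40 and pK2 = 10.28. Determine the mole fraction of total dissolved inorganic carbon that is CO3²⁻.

α₂ = 1 / (1 + [H⁺]/K2 + [H⁺]²/(K1K2)) = 1 / (1 + 10^+2.21 + 10^+0.54)
   = 1 / (1 + 162.18 + 3.4674) = 1/166.65 = 0.006001

α₂ = 0.00600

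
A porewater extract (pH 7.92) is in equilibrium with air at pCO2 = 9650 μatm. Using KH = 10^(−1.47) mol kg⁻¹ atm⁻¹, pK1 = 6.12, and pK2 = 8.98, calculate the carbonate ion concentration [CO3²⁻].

[CO3²⁻] = 1.80 mmol/kg

[CO2*] = KH · pCO2 = 10^(−1.47) × 9650×10^-6 = 3.270×10^-4 mol/kg
α₀ = 1/(1 + K1/[H⁺] + K1K2/[H⁺]²) = 1/(1 + 10^+1.80 + 10^+0.74) = 0.01437
DIC = [CO2*]/α₀ = 3.270×10^-4 / 0.01437 = 22.76 mmol/kg
[CO3²⁻] = α₂·DIC; α₂ = 0.07897, so [CO3²⁻] = 0.07897 × 22.76 = 1.80 mmol/kg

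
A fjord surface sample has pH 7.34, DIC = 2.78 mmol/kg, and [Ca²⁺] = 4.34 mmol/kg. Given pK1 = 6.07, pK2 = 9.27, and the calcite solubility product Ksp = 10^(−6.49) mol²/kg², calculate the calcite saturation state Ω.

α₂ = 1 / (1 + [H⁺]/K2 + [H⁺]²/(K1K2)) = 1 / (1 + 10^+1.93 + 10^+0.66)
   = 1 / (1 + 85.114 + 4.5709) = 1/90.685 = 0.01103
[CO3²⁻] = α₂ × DIC = 0.01103 × 2.78 = 0.03066 mmol/kg
Ksp = 10^(−6.49) = 3.236×10^-7
Ω = [Ca²⁺][CO3²⁻]/Ksp = (4.34×10^-3)(3.066×10^-5) / 3.236×10^-7 = 0.411

Ω = 0.411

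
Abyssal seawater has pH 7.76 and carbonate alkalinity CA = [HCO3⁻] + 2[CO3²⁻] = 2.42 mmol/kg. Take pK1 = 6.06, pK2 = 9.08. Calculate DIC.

DIC = 2.36 mmol/kg

CA = [HCO3⁻] + 2[CO3²⁻] = (α₁ + 2α₂)·DIC
At pH 7.76: [H⁺]/K1 = 10^-1.70 = 0.019953, K2/[H⁺] = 10^-1.32 = 0.047863
α₁ = 1/(1 + 0.019953 + 0.047863) = 1/1.0678 = 0.9365; α₂ = α₁·K2/[H⁺] = 0.04482
α₁ + 2α₂ = 1.0261
DIC = CA / (α₁ + 2α₂) = 2.42 / 1.0261 = 2.36 mmol/kg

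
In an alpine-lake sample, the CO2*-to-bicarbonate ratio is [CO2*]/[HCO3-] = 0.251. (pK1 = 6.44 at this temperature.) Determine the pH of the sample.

pH = 7.04

From K1 = [H⁺][HCO3-]/[CO2*]:  pH = pK1 − log₁₀([CO2*]/[HCO3-])
log₁₀(0.251) = -0.600
pH = 6.44 − (-0.600) = 7.04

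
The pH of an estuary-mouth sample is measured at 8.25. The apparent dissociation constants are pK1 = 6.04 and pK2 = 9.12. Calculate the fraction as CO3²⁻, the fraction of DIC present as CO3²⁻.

α₂ = 0.118

α₂ = 1 / (1 + [H⁺]/K2 + [H⁺]²/(K1K2)) = 1 / (1 + 10^+0.87 + 10^-1.34)
   = 1 / (1 + 7.4131 + 0.045709) = 1/8.4588 = 0.1182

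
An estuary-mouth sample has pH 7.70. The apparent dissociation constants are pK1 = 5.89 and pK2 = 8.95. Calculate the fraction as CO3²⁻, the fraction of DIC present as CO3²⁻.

α₂ = 0.0525

α₂ = 1 / (1 + [H⁺]/K2 + [H⁺]²/(K1K2)) = 1 / (1 + 10^+1.25 + 10^-0.56)
   = 1 / (1 + 17.783 + 0.27542) = 1/19.058 = 0.05247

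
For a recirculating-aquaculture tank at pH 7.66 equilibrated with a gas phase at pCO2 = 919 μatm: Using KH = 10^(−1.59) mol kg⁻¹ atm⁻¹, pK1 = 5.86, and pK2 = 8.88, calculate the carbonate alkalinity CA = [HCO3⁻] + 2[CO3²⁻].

[CO2*] = KH · pCO2 = 10^(−1.59) × 919×10^-6 = 2.362×10^-5 mol/kg
α₀ = 1/(1 + K1/[H⁺] + K1K2/[H⁺]²) = 1/(1 + 10^+1.80 + 10^+0.58) = 0.01473
DIC = [CO2*]/α₀ = 2.362×10^-5 / 0.01473 = 1.604 mmol/kg
CA = (α₁ + 2α₂)·DIC = (0.9293 + 2×0.05599) × 1.604 = 1.67 mmol/kg

CA = 1.67 mmol/kg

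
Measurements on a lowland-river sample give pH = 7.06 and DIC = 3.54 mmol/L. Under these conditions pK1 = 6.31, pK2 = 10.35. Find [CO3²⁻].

[CO3²⁻] = 1.54 μmol/L

α₂ = 1 / (1 + [H⁺]/K2 + [H⁺]²/(K1K2)) = 1 / (1 + 10^+3.29 + 10^+2.54)
   = 1 / (1 + 1949.8 + 346.74) = 1/2297.6 = 0.0004352
[CO3²⁻] = α₂ × DIC = 0.0004352 × 3.54 = 0.00154 mmol/L = 1.54 μmol/L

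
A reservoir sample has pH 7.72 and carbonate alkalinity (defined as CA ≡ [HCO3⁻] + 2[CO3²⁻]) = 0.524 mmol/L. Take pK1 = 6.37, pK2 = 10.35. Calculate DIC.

DIC = 0.546 mmol/L

CA = [HCO3⁻] + 2[CO3²⁻] = (α₁ + 2α₂)·DIC
At pH 7.72: [H⁺]/K1 = 10^-1.35 = 0.044668, K2/[H⁺] = 10^-2.63 = 0.0023442
α₁ = 1/(1 + 0.044668 + 0.0023442) = 1/1.0470 = 0.9551; α₂ = α₁·K2/[H⁺] = 0.002239
α₁ + 2α₂ = 0.9596
DIC = CA / (α₁ + 2α₂) = 0.524 / 0.9596 = 0.546 mmol/L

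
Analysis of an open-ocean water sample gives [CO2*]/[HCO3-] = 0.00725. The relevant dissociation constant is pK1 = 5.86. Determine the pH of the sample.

pH = 8.00

From K1 = [H⁺][HCO3-]/[CO2*]:  pH = pK1 − log₁₀([CO2*]/[HCO3-])
log₁₀(0.00725) = -2.140
pH = 5.86 − (-2.140) = 8.00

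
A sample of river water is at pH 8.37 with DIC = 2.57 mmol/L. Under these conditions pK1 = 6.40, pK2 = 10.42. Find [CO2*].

[CO2*] = 0.0270 mmol/L

α₀ = 1 / (1 + K1/[H⁺] + K1K2/[H⁺]²) = 1 / (1 + 10^+1.97 + 10^-0.08)
   = 1 / (1 + 93.325 + 0.83176) = 1/95.157 = 0.01051
[CO2*] = α₀ × DIC = 0.01051 × 2.57 = 0.0270 mmol/L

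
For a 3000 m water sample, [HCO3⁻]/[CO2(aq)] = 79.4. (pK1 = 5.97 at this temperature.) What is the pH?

From K1 = [H⁺][HCO3⁻]/[CO2(aq)]:  pH = pK1 + log₁₀([HCO3⁻]/[CO2(aq)])
log₁₀(79.4) = +1.900
pH = 5.97 + (+1.900) = 7.87

pH = 7.87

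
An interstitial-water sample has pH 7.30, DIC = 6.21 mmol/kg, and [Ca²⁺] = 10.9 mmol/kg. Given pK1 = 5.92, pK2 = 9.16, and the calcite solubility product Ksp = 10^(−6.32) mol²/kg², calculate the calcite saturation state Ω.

α₂ = 1 / (1 + [H⁺]/K2 + [H⁺]²/(K1K2)) = 1 / (1 + 10^+1.86 + 10^+0.48)
   = 1 / (1 + 72.444 + 3.0200) = 1/76.464 = 0.01308
[CO3²⁻] = α₂ × DIC = 0.01308 × 6.21 = 0.08122 mmol/kg
Ksp = 10^(−6.32) = 4.786×10^-7
Ω = [Ca²⁺][CO3²⁻]/Ksp = (10.9×10^-3)(8.122×10^-5) / 4.786×10^-7 = 1.85

Ω = 1.85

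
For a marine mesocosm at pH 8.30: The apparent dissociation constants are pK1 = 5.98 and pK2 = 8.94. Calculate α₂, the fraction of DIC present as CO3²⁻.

α₂ = 0.186

α₂ = 1 / (1 + [H⁺]/K2 + [H⁺]²/(K1K2)) = 1 / (1 + 10^+0.64 + 10^-1.68)
   = 1 / (1 + 4.3652 + 0.020893) = 1/5.3861 = 0.1857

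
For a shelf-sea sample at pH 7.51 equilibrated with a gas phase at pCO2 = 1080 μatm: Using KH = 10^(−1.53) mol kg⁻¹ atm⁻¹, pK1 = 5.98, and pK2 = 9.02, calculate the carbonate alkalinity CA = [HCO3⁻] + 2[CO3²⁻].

[CO2*] = KH · pCO2 = 10^(−1.53) × 1080×10^-6 = 3.187×10^-5 mol/kg
α₀ = 1/(1 + K1/[H⁺] + K1K2/[H⁺]²) = 1/(1 + 10^+1.53 + 10^+0.02) = 0.02783
DIC = [CO2*]/α₀ = 3.187×10^-5 / 0.02783 = 1.145 mmol/kg
CA = (α₁ + 2α₂)·DIC = (0.9430 + 2×0.02914) × 1.145 = 1.15 mmol/kg

CA = 1.15 mmol/kg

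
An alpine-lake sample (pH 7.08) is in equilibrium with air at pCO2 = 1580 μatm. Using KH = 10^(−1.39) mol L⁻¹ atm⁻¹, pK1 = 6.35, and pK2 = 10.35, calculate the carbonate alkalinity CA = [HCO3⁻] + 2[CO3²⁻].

[CO2*] = KH · pCO2 = 10^(−1.39) × 1580×10^-6 = 6.437×10^-5 mol/L
α₀ = 1/(1 + K1/[H⁺] + K1K2/[H⁺]²) = 1/(1 + 10^+0.73 + 10^-2.54) = 0.1569
DIC = [CO2*]/α₀ = 6.437×10^-5 / 0.1569 = 0.4102 mmol/L
CA = (α₁ + 2α₂)·DIC = (0.8426 + 2×0.0004525) × 0.4102 = 0.346 mmol/L

CA = 0.346 mmol/L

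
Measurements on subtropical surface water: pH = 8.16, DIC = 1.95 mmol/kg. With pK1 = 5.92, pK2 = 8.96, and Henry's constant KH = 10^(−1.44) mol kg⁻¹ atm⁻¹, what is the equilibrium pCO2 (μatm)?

α₀ = 1 / (1 + K1/[H⁺] + K1K2/[H⁺]²) = 1 / (1 + 10^+2.24 + 10^+1.44)
   = 1 / (1 + 173.78 + 27.542) = 1/202.32 = 0.004943
[CO2*] = α₀ × DIC = 0.004943 × 1.95 = 0.009638 mmol/kg = 9.638 μmol/kg
pCO2 = [CO2*]/KH = 9.638×10^-6 / 3.631×10^-2 = 265 μatm

pCO2 = 265 μatm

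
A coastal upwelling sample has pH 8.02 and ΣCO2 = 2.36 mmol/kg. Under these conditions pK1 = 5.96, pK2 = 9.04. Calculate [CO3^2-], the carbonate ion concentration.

[CO3²⁻] = 0.204 mmol/kg

α₂ = 1 / (1 + [H⁺]/K2 + [H⁺]²/(K1K2)) = 1 / (1 + 10^+1.02 + 10^-1.04)
   = 1 / (1 + 10.471 + 0.091201) = 1/11.562 = 0.08649
[CO3²⁻] = α₂ × DIC = 0.08649 × 2.36 = 0.204 mmol/kg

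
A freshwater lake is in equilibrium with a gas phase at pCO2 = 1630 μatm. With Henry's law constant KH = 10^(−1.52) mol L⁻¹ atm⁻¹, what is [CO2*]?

KH = 10^(−1.52) = 3.020×10^-2 mol L⁻¹ atm⁻¹
[CO2*] = KH · pCO2 = 3.020×10^-2 × 1630×10^-6 atm = 4.92×10^-5 mol/L

[CO2*] = 49.2 μmol/L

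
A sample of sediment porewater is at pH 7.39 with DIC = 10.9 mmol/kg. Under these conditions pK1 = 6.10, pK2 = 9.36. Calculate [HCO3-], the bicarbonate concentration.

[HCO3⁻] = 10.3 mmol/kg

α₁ = 1 / (1 + [H⁺]/K1 + K2/[H⁺]) = 1 / (1 + 10^-1.29 + 10^-1.97)
   = 1 / (1 + 0.051286 + 0.010715) = 1/1.0620 = 0.9416
[HCO3⁻] = α₁ × DIC = 0.9416 × 10.9 = 10.3 mmol/kg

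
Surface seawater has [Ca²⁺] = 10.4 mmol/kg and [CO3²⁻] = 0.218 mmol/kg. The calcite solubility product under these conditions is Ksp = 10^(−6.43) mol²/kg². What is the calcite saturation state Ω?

Ω = 6.10

Ksp = 10^(−6.43) = 3.715×10^-7
Ω = [Ca²⁺][CO3²⁻]/Ksp = (10.4×10^-3)(0.218×10^-3) / 3.715×10^-7 = 6.10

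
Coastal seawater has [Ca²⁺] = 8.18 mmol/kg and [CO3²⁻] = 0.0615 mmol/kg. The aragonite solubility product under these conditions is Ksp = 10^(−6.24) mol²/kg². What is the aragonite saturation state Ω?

Ksp = 10^(−6.24) = 5.754×10^-7
Ω = [Ca²⁺][CO3²⁻]/Ksp = (8.18×10^-3)(0.0615×10^-3) / 5.754×10^-7 = 0.874

Ω = 0.874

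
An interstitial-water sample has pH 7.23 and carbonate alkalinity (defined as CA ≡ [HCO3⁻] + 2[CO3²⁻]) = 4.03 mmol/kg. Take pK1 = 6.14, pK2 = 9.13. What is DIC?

DIC = 4.30 mmol/kg

CA = [HCO3⁻] + 2[CO3²⁻] = (α₁ + 2α₂)·DIC
At pH 7.23: [H⁺]/K1 = 10^-1.09 = 0.081283, K2/[H⁺] = 10^-1.90 = 0.012589
α₁ = 1/(1 + 0.081283 + 0.012589) = 1/1.0939 = 0.9142; α₂ = α₁·K2/[H⁺] = 0.01151
α₁ + 2α₂ = 0.9372
DIC = CA / (α₁ + 2α₂) = 4.03 / 0.9372 = 4.30 mmol/kg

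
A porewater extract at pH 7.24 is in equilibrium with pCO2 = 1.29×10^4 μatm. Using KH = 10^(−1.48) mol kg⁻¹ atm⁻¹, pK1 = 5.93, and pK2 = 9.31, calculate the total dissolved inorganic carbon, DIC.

DIC = 9.22 mmol/kg

[CO2*] = KH · pCO2 = 10^(−1.48) × 1.29×10^4×10^-6 = 4.272×10^-4 mol/kg
α₀ = 1/(1 + K1/[H⁺] + K1K2/[H⁺]²) = 1/(1 + 10^+1.31 + 10^-0.76) = 0.04632
DIC = [CO2*]/α₀ = 4.272×10^-4 / 0.04632 = 9.22 mmol/kg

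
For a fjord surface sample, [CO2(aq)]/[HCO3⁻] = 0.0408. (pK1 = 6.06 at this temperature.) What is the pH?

pH = 7.45

From K1 = [H⁺][HCO3⁻]/[CO2(aq)]:  pH = pK1 − log₁₀([CO2(aq)]/[HCO3⁻])
log₁₀(0.0408) = -1.389
pH = 6.06 − (-1.389) = 7.45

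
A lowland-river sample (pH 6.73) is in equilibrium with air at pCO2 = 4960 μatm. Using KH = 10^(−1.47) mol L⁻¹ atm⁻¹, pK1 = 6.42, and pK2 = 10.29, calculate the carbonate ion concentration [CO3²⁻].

[CO2*] = KH · pCO2 = 10^(−1.47) × 4960×10^-6 = 1.681×10^-4 mol/L
α₀ = 1/(1 + K1/[H⁺] + K1K2/[H⁺]²) = 1/(1 + 10^+0.31 + 10^-3.25) = 0.3287
DIC = [CO2*]/α₀ = 1.681×10^-4 / 0.3287 = 0.5113 mmol/L
[CO3²⁻] = α₂·DIC; α₂ = 0.0001848, so [CO3²⁻] = 0.0001848 × 0.5113 = 9.45×10^-5 mmol/L = 0.0945 μmol/L

[CO3²⁻] = 0.0945 μmol/L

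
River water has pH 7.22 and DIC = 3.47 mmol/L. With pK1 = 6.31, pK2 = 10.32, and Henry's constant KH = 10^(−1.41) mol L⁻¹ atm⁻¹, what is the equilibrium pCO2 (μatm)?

α₀ = 1 / (1 + K1/[H⁺] + K1K2/[H⁺]²) = 1 / (1 + 10^+0.91 + 10^-2.19)
   = 1 / (1 + 8.1283 + 0.0064565) = 1/9.1348 = 0.1095
[CO2*] = α₀ × DIC = 0.1095 × 3.47 = 0.3799 mmol/L
pCO2 = [CO2*]/KH = 3.799×10^-4 / 3.890×10^-2 = 9760 μatm

pCO2 = 9760 μatm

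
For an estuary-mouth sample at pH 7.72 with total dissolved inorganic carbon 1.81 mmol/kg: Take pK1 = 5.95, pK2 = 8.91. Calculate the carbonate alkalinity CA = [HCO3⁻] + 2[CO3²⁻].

CA = 1.89 mmol/kg

CA = [HCO3⁻] + 2[CO3²⁻] = (α₁ + 2α₂)·DIC
At pH 7.72: [H⁺]/K1 = 10^-1.77 = 0.016982, K2/[H⁺] = 10^-1.19 = 0.064565
α₁ = 1/(1 + 0.016982 + 0.064565) = 1/1.0815 = 0.9246; α₂ = α₁·K2/[H⁺] = 0.05970
α₁ + 2α₂ = 1.0440
CA = 1.0440 × 1.81 = 1.89 mmol/kg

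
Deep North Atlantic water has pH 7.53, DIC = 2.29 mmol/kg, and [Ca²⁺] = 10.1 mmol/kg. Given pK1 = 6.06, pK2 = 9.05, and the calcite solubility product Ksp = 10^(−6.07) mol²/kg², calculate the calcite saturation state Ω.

Ω = 0.771

α₂ = 1 / (1 + [H⁺]/K2 + [H⁺]²/(K1K2)) = 1 / (1 + 10^+1.52 + 10^+0.05)
   = 1 / (1 + 33.113 + 1.1220) = 1/35.235 = 0.02838
[CO3²⁻] = α₂ × DIC = 0.02838 × 2.29 = 0.06499 mmol/kg
Ksp = 10^(−6.07) = 8.511×10^-7
Ω = [Ca²⁺][CO3²⁻]/Ksp = (10.1×10^-3)(6.499×10^-5) / 8.511×10^-7 = 0.771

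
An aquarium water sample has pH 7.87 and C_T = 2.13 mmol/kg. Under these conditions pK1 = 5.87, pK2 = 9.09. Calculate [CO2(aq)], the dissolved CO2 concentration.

α₀ = 1 / (1 + K1/[H⁺] + K1K2/[H⁺]²) = 1 / (1 + 10^+2.00 + 10^+0.78)
   = 1 / (1 + 100.00 + 6.0256) = 1/107.03 = 0.009344
[CO2*] = α₀ × DIC = 0.009344 × 2.13 = 0.0199 mmol/kg = 19.9 μmol/kg

[CO2*] = 19.9 μmol/kg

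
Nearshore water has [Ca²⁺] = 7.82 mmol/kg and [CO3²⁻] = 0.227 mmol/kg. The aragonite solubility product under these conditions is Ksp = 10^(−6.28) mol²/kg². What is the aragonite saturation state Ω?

Ksp = 10^(−6.28) = 5.248×10^-7
Ω = [Ca²⁺][CO3²⁻]/Ksp = (7.82×10^-3)(0.227×10^-3) / 5.248×10^-7 = 3.38

Ω = 3.38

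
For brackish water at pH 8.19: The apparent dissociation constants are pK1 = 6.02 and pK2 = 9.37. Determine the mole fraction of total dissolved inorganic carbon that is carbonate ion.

α₂ = 0.0616

α₂ = 1 / (1 + [H⁺]/K2 + [H⁺]²/(K1K2)) = 1 / (1 + 10^+1.18 + 10^-0.99)
   = 1 / (1 + 15.136 + 0.10233) = 1/16.238 = 0.06158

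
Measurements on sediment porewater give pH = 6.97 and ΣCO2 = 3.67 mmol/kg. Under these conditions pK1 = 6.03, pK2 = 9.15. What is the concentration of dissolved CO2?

[CO2*] = 0.376 mmol/kg

α₀ = 1 / (1 + K1/[H⁺] + K1K2/[H⁺]²) = 1 / (1 + 10^+0.94 + 10^-1.24)
   = 1 / (1 + 8.7096 + 0.057544) = 1/9.7672 = 0.1024
[CO2*] = α₀ × DIC = 0.1024 × 3.67 = 0.376 mmol/kg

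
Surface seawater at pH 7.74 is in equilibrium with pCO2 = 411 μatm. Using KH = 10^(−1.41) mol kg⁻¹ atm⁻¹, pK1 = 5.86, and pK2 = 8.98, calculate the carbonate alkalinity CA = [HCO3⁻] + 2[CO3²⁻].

CA = 1.35 mmol/kg

[CO2*] = KH · pCO2 = 10^(−1.41) × 411×10^-6 = 1.599×10^-5 mol/kg
α₀ = 1/(1 + K1/[H⁺] + K1K2/[H⁺]²) = 1/(1 + 10^+1.88 + 10^+0.64) = 0.01231
DIC = [CO2*]/α₀ = 1.599×10^-5 / 0.01231 = 1.299 mmol/kg
CA = (α₁ + 2α₂)·DIC = (0.9339 + 2×0.05374) × 1.299 = 1.35 mmol/kg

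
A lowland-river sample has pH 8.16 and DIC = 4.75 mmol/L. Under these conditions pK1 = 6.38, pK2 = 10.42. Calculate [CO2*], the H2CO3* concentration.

[CO2*] = 0.0771 mmol/L

α₀ = 1 / (1 + K1/[H⁺] + K1K2/[H⁺]²) = 1 / (1 + 10^+1.78 + 10^-0.48)
   = 1 / (1 + 60.256 + 0.33113) = 1/61.587 = 0.01624
[CO2*] = α₀ × DIC = 0.01624 × 4.75 = 0.0771 mmol/L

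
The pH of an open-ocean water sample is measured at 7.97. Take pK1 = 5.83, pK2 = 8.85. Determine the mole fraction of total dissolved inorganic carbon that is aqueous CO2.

α₀ = 1 / (1 + K1/[H⁺] + K1K2/[H⁺]²) = 1 / (1 + 10^+2.14 + 10^+1.26)
   = 1 / (1 + 138.04 + 18.197) = 1/157.24 = 0.006360

α₀ = 0.00636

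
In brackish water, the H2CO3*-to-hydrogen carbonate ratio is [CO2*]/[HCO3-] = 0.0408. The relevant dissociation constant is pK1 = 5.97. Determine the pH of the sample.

pH = 7.36

From K1 = [H⁺][HCO3-]/[CO2*]:  pH = pK1 − log₁₀([CO2*]/[HCO3-])
log₁₀(0.0408) = -1.389
pH = 5.97 − (-1.389) = 7.36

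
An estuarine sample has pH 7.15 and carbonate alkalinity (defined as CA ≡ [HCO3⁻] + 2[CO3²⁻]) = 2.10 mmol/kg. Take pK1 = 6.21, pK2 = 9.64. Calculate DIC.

DIC = 2.33 mmol/kg

CA = [HCO3⁻] + 2[CO3²⁻] = (α₁ + 2α₂)·DIC
At pH 7.15: [H⁺]/K1 = 10^-0.94 = 0.11482, K2/[H⁺] = 10^-2.49 = 0.0032359
α₁ = 1/(1 + 0.11482 + 0.0032359) = 1/1.1181 = 0.8944; α₂ = α₁·K2/[H⁺] = 0.002894
α₁ + 2α₂ = 0.9002
DIC = CA / (α₁ + 2α₂) = 2.10 / 0.9002 = 2.33 mmol/kg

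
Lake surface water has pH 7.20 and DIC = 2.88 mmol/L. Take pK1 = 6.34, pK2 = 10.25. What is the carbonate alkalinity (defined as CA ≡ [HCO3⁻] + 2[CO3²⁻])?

CA = [HCO3⁻] + 2[CO3²⁻] = (α₁ + 2α₂)·DIC
At pH 7.20: [H⁺]/K1 = 10^-0.86 = 0.13804, K2/[H⁺] = 10^-3.05 = 0.00089125
α₁ = 1/(1 + 0.13804 + 0.00089125) = 1/1.1389 = 0.8780; α₂ = α₁·K2/[H⁺] = 0.0007825
α₁ + 2α₂ = 0.8796
CA = 0.8796 × 2.88 = 2.53 mmol/L

CA = 2.53 mmol/L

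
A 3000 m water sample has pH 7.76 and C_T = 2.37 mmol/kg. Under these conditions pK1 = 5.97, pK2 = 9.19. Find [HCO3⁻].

[HCO3⁻] = 2.25 mmol/kg

α₁ = 1 / (1 + [H⁺]/K1 + K2/[H⁺]) = 1 / (1 + 10^-1.79 + 10^-1.43)
   = 1 / (1 + 0.016218 + 0.037154) = 1/1.0534 = 0.9493
[HCO3⁻] = α₁ × DIC = 0.9493 × 2.37 = 2.25 mmol/kg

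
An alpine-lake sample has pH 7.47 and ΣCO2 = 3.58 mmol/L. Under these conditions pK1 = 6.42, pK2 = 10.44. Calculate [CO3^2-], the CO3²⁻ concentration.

α₂ = 1 / (1 + [H⁺]/K2 + [H⁺]²/(K1K2)) = 1 / (1 + 10^+2.97 + 10^+1.92)
   = 1 / (1 + 933.25 + 83.176) = 1/1017.4 = 0.0009829
[CO3²⁻] = α₂ × DIC = 0.0009829 × 3.58 = 0.00352 mmol/L = 3.52 μmol/L

[CO3²⁻] = 3.52 μmol/L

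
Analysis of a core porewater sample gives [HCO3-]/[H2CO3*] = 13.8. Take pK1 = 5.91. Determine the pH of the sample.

pH = 7.05

From K1 = [H⁺][HCO3-]/[H2CO3*]:  pH = pK1 + log₁₀([HCO3-]/[H2CO3*])
log₁₀(13.8) = +1.140
pH = 5.91 + (+1.140) = 7.05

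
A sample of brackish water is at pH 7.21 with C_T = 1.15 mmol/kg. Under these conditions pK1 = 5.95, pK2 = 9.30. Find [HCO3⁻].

α₁ = 1 / (1 + [H⁺]/K1 + K2/[H⁺]) = 1 / (1 + 10^-1.26 + 10^-2.09)
   = 1 / (1 + 0.054954 + 0.0081283) = 1/1.0631 = 0.9407
[HCO3⁻] = α₁ × DIC = 0.9407 × 1.15 = 1.08 mmol/kg

[HCO3⁻] = 1.08 mmol/kg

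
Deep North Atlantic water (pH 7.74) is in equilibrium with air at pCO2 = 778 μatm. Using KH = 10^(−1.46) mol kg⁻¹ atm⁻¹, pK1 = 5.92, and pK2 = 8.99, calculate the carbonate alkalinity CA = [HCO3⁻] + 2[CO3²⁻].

CA = 1.98 mmol/kg

[CO2*] = KH · pCO2 = 10^(−1.46) × 778×10^-6 = 2.698×10^-5 mol/kg
α₀ = 1/(1 + K1/[H⁺] + K1K2/[H⁺]²) = 1/(1 + 10^+1.82 + 10^+0.57) = 0.01413
DIC = [CO2*]/α₀ = 2.698×10^-5 / 0.01413 = 1.909 mmol/kg
CA = (α₁ + 2α₂)·DIC = (0.9334 + 2×0.05249) × 1.909 = 1.98 mmol/kg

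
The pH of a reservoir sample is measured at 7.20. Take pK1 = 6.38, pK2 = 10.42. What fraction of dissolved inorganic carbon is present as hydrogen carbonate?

α₁ = 0.868

α₁ = 1 / (1 + [H⁺]/K1 + K2/[H⁺]) = 1 / (1 + 10^-0.82 + 10^-3.22)
   = 1 / (1 + 0.15136 + 0.00060256) = 1/1.1520 = 0.8681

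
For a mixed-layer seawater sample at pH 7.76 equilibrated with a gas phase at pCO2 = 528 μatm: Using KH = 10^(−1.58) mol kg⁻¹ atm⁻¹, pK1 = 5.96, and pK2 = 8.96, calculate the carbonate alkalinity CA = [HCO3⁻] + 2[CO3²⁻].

CA = 0.987 mmol/kg

[CO2*] = KH · pCO2 = 10^(−1.58) × 528×10^-6 = 1.389×10^-5 mol/kg
α₀ = 1/(1 + K1/[H⁺] + K1K2/[H⁺]²) = 1/(1 + 10^+1.80 + 10^+0.60) = 0.01469
DIC = [CO2*]/α₀ = 1.389×10^-5 / 0.01469 = 0.9454 mmol/kg
CA = (α₁ + 2α₂)·DIC = (0.9268 + 2×0.05848) × 0.9454 = 0.987 mmol/kg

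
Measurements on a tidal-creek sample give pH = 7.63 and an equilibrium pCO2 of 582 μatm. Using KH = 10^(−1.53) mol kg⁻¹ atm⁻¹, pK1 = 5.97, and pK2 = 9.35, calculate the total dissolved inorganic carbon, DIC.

DIC = 0.817 mmol/kg

[CO2*] = KH · pCO2 = 10^(−1.53) × 582×10^-6 = 1.718×10^-5 mol/kg
α₀ = 1/(1 + K1/[H⁺] + K1K2/[H⁺]²) = 1/(1 + 10^+1.66 + 10^-0.06) = 0.02102
DIC = [CO2*]/α₀ = 1.718×10^-5 / 0.02102 = 0.817 mmol/kg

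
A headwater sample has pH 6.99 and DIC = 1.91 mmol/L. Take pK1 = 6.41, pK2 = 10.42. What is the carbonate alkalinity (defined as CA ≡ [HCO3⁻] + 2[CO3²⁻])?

CA = 1.51 mmol/L

CA = [HCO3⁻] + 2[CO3²⁻] = (α₁ + 2α₂)·DIC
At pH 6.99: [H⁺]/K1 = 10^-0.58 = 0.26303, K2/[H⁺] = 10^-3.43 = 0.00037154
α₁ = 1/(1 + 0.26303 + 0.00037154) = 1/1.2634 = 0.7915; α₂ = α₁·K2/[H⁺] = 0.0002941
α₁ + 2α₂ = 0.7921
CA = 0.7921 × 1.91 = 1.51 mmol/L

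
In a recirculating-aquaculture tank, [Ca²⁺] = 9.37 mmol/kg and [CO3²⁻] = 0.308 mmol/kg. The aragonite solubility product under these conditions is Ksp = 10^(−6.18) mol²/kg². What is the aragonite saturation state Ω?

Ω = 4.37

Ksp = 10^(−6.18) = 6.607×10^-7
Ω = [Ca²⁺][CO3²⁻]/Ksp = (9.37×10^-3)(0.308×10^-3) / 6.607×10^-7 = 4.37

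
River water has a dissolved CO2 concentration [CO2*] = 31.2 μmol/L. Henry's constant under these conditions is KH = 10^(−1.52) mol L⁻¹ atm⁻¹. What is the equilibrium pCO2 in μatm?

KH = 10^(−1.52) = 3.020×10^-2 mol L⁻¹ atm⁻¹
pCO2 = [CO2*]/KH = 31.2×10^-6 / 3.020×10^-2 = 1.03×10^-3 atm = 1030 μatm

pCO2 = 1030 μatm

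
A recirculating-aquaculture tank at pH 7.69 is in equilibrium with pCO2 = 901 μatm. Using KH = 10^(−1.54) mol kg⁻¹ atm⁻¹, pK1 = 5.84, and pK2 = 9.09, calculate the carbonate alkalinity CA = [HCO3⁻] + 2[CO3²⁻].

[CO2*] = KH · pCO2 = 10^(−1.54) × 901×10^-6 = 2.599×10^-5 mol/kg
α₀ = 1/(1 + K1/[H⁺] + K1K2/[H⁺]²) = 1/(1 + 10^+1.85 + 10^+0.45) = 0.01340
DIC = [CO2*]/α₀ = 2.599×10^-5 / 0.01340 = 1.939 mmol/kg
CA = (α₁ + 2α₂)·DIC = (0.9488 + 2×0.03777) × 1.939 = 1.99 mmol/kg

CA = 1.99 mmol/kg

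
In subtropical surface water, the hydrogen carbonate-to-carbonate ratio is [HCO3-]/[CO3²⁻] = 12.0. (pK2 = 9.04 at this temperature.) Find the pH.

pH = 7.96

From K2 = [H⁺][CO3²⁻]/[HCO3-]:  pH = pK2 − log₁₀([HCO3-]/[CO3²⁻])
log₁₀(12.0) = +1.079
pH = 9.04 − (+1.079) = 7.96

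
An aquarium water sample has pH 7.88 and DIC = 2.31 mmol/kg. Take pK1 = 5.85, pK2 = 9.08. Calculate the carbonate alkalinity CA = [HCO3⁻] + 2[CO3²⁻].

CA = 2.43 mmol/kg

CA = [HCO3⁻] + 2[CO3²⁻] = (α₁ + 2α₂)·DIC
At pH 7.88: [H⁺]/K1 = 10^-2.03 = 0.0093325, K2/[H⁺] = 10^-1.20 = 0.063096
α₁ = 1/(1 + 0.0093325 + 0.063096) = 1/1.0724 = 0.9325; α₂ = α₁·K2/[H⁺] = 0.05883
α₁ + 2α₂ = 1.0501
CA = 1.0501 × 2.31 = 2.43 mmol/kg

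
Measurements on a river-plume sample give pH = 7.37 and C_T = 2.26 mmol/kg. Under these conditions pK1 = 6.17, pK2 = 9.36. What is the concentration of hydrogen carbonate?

α₁ = 1 / (1 + [H⁺]/K1 + K2/[H⁺]) = 1 / (1 + 10^-1.20 + 10^-1.99)
   = 1 / (1 + 0.063096 + 0.010233) = 1/1.0733 = 0.9317
[HCO3⁻] = α₁ × DIC = 0.9317 × 2.26 = 2.11 mmol/kg

[HCO3⁻] = 2.11 mmol/kg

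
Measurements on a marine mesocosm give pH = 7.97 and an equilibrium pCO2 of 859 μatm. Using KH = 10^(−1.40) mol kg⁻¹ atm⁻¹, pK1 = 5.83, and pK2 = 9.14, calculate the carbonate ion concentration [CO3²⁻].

[CO2*] = KH · pCO2 = 10^(−1.40) × 859×10^-6 = 3.420×10^-5 mol/kg
α₀ = 1/(1 + K1/[H⁺] + K1K2/[H⁺]²) = 1/(1 + 10^+2.14 + 10^+0.97) = 0.006740
DIC = [CO2*]/α₀ = 3.420×10^-5 / 0.006740 = 5.074 mmol/kg
[CO3²⁻] = α₂·DIC; α₂ = 0.06290, so [CO3²⁻] = 0.06290 × 5.074 = 0.319 mmol/kg

[CO3²⁻] = 0.319 mmol/kg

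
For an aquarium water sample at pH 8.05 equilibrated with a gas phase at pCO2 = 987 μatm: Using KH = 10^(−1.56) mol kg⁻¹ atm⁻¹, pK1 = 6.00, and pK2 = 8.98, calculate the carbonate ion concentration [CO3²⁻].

[CO3²⁻] = 0.358 mmol/kg

[CO2*] = KH · pCO2 = 10^(−1.56) × 987×10^-6 = 2.718×10^-5 mol/kg
α₀ = 1/(1 + K1/[H⁺] + K1K2/[H⁺]²) = 1/(1 + 10^+2.05 + 10^+1.12) = 0.007912
DIC = [CO2*]/α₀ = 2.718×10^-5 / 0.007912 = 3.436 mmol/kg
[CO3²⁻] = α₂·DIC; α₂ = 0.1043, so [CO3²⁻] = 0.1043 × 3.436 = 0.358 mmol/kg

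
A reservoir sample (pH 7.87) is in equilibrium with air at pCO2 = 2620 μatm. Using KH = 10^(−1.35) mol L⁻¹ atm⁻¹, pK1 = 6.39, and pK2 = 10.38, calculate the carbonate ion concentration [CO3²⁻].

[CO3²⁻] = 10.9 μmol/L

[CO2*] = KH · pCO2 = 10^(−1.35) × 2620×10^-6 = 1.170×10^-4 mol/L
α₀ = 1/(1 + K1/[H⁺] + K1K2/[H⁺]²) = 1/(1 + 10^+1.48 + 10^-1.03) = 0.03196
DIC = [CO2*]/α₀ = 1.170×10^-4 / 0.03196 = 3.662 mmol/L
[CO3²⁻] = α₂·DIC; α₂ = 0.002982, so [CO3²⁻] = 0.002982 × 3.662 = 0.0109 mmol/L = 10.9 μmol/L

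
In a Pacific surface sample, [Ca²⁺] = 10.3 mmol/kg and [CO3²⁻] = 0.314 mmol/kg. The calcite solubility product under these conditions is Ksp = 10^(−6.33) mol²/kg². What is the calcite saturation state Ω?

Ω = 6.91

Ksp = 10^(−6.33) = 4.677×10^-7
Ω = [Ca²⁺][CO3²⁻]/Ksp = (10.3×10^-3)(0.314×10^-3) / 4.677×10^-7 = 6.91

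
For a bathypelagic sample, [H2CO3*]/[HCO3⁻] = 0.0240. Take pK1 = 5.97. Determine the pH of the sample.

pH = 7.59

From K1 = [H⁺][HCO3⁻]/[H2CO3*]:  pH = pK1 − log₁₀([H2CO3*]/[HCO3⁻])
log₁₀(0.0240) = -1.620
pH = 5.97 − (-1.620) = 7.59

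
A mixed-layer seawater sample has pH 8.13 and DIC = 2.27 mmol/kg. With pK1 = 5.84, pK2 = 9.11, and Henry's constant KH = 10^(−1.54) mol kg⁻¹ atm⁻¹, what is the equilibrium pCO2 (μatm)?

pCO2 = 364 μatm

α₀ = 1 / (1 + K1/[H⁺] + K1K2/[H⁺]²) = 1 / (1 + 10^+2.29 + 10^+1.31)
   = 1 / (1 + 194.98 + 20.417) = 1/216.40 = 0.004621
[CO2*] = α₀ × DIC = 0.004621 × 2.27 = 0.01049 mmol/kg = 10.49 μmol/kg
pCO2 = [CO2*]/KH = 1.049×10^-5 / 2.884×10^-2 = 364 μatm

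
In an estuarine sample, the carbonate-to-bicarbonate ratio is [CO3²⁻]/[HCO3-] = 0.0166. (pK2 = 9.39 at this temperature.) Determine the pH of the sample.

pH = 7.61

From K2 = [H⁺][CO3²⁻]/[HCO3-]:  pH = pK2 + log₁₀([CO3²⁻]/[HCO3-])
log₁₀(0.0166) = -1.780
pH = 9.39 + (-1.780) = 7.61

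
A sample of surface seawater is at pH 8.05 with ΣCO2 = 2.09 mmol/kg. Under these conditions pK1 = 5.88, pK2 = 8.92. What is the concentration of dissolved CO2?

[CO2*] = 12.4 μmol/kg

α₀ = 1 / (1 + K1/[H⁺] + K1K2/[H⁺]²) = 1 / (1 + 10^+2.17 + 10^+1.30)
   = 1 / (1 + 147.91 + 19.953) = 1/168.86 = 0.005922
[CO2*] = α₀ × DIC = 0.005922 × 2.09 = 0.0124 mmol/kg = 12.4 μmol/kg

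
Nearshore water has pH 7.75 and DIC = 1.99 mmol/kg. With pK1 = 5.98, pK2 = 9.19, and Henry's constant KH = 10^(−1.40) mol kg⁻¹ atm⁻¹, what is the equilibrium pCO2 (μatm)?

pCO2 = 806 μatm

α₀ = 1 / (1 + K1/[H⁺] + K1K2/[H⁺]²) = 1 / (1 + 10^+1.77 + 10^+0.33)
   = 1 / (1 + 58.884 + 2.1380) = 1/62.022 = 0.01612
[CO2*] = α₀ × DIC = 0.01612 × 1.99 = 0.03209 mmol/kg
pCO2 = [CO2*]/KH = 3.209×10^-5 / 3.981×10^-2 = 806 μatm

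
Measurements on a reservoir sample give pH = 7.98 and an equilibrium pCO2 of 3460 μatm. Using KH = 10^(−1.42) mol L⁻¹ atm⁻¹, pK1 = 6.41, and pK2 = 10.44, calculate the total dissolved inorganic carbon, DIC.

DIC = 5.04 mmol/L

[CO2*] = KH · pCO2 = 10^(−1.42) × 3460×10^-6 = 1.315×10^-4 mol/L
α₀ = 1/(1 + K1/[H⁺] + K1K2/[H⁺]²) = 1/(1 + 10^+1.57 + 10^-0.89) = 0.02612
DIC = [CO2*]/α₀ = 1.315×10^-4 / 0.02612 = 5.04 mmol/L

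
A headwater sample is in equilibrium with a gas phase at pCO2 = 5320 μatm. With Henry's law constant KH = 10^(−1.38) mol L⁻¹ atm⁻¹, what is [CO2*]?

KH = 10^(−1.38) = 4.169×10^-2 mol L⁻¹ atm⁻¹
[CO2*] = KH · pCO2 = 4.169×10^-2 × 5320×10^-6 atm = 2.22×10^-4 mol/L

[CO2*] = 222 μmol/L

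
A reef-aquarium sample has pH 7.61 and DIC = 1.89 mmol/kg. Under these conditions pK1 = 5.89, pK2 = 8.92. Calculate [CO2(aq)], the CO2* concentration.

[CO2*] = 0.0337 mmol/kg

α₀ = 1 / (1 + K1/[H⁺] + K1K2/[H⁺]²) = 1 / (1 + 10^+1.72 + 10^+0.41)
   = 1 / (1 + 52.481 + 2.5704) = 1/56.051 = 0.01784
[CO2*] = α₀ × DIC = 0.01784 × 1.89 = 0.0337 mmol/kg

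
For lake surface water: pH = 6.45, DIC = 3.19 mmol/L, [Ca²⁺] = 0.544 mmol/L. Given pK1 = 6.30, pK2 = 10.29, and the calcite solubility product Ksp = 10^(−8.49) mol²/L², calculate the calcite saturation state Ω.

α₂ = 1 / (1 + [H⁺]/K2 + [H⁺]²/(K1K2)) = 1 / (1 + 10^+3.84 + 10^+3.69)
   = 1 / (1 + 6918.3 + 4897.8) = 1/1.1817×10^4 = 8.462×10^-5
[CO3²⁻] = α₂ × DIC = 8.462×10^-5 × 3.19 = 0.0002699 mmol/L = 0.2699 μmol/L
Ksp = 10^(−8.49) = 3.236×10^-9
Ω = [Ca²⁺][CO3²⁻]/Ksp = (0.544×10^-3)(2.699×10^-7) / 3.236×10^-9 = 0.0454

Ω = 0.0454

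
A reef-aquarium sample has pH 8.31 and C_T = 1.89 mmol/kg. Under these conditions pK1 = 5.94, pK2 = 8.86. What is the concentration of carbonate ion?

[CO3²⁻] = 0.414 mmol/kg

α₂ = 1 / (1 + [H⁺]/K2 + [H⁺]²/(K1K2)) = 1 / (1 + 10^+0.55 + 10^-1.82)
   = 1 / (1 + 3.5481 + 0.015136) = 1/4.5633 = 0.2191
[CO3²⁻] = α₂ × DIC = 0.2191 × 1.89 = 0.414 mmol/kg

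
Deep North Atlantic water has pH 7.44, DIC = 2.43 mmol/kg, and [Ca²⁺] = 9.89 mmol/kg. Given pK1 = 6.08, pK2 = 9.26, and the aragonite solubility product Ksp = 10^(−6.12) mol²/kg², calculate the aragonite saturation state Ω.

Ω = 0.453

α₂ = 1 / (1 + [H⁺]/K2 + [H⁺]²/(K1K2)) = 1 / (1 + 10^+1.82 + 10^+0.46)
   = 1 / (1 + 66.069 + 2.8840) = 1/69.953 = 0.01430
[CO3²⁻] = α₂ × DIC = 0.01430 × 2.43 = 0.03474 mmol/kg
Ksp = 10^(−6.12) = 7.586×10^-7
Ω = [Ca²⁺][CO3²⁻]/Ksp = (9.89×10^-3)(3.474×10^-5) / 7.586×10^-7 = 0.453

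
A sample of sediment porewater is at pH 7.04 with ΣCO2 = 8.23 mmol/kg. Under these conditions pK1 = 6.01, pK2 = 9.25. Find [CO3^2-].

α₂ = 1 / (1 + [H⁺]/K2 + [H⁺]²/(K1K2)) = 1 / (1 + 10^+2.21 + 10^+1.18)
   = 1 / (1 + 162.18 + 15.136) = 1/178.32 = 0.005608
[CO3²⁻] = α₂ × DIC = 0.005608 × 8.23 = 0.0462 mmol/kg

[CO3²⁻] = 0.0462 mmol/kg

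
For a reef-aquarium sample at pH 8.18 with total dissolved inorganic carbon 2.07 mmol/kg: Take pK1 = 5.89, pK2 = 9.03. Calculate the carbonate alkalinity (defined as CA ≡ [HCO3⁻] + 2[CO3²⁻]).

CA = [HCO3⁻] + 2[CO3²⁻] = (α₁ + 2α₂)·DIC
At pH 8.18: [H⁺]/K1 = 10^-2.29 = 0.0051286, K2/[H⁺] = 10^-0.85 = 0.14125
α₁ = 1/(1 + 0.0051286 + 0.14125) = 1/1.1464 = 0.8723; α₂ = α₁·K2/[H⁺] = 0.1232
α₁ + 2α₂ = 1.1187
CA = 1.1187 × 2.07 = 2.32 mmol/kg

CA = 2.32 mmol/kg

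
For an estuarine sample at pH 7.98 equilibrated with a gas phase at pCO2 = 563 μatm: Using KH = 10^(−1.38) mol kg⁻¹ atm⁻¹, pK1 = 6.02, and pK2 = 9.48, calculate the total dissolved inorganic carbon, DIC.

DIC = 2.23 mmol/kg

[CO2*] = KH · pCO2 = 10^(−1.38) × 563×10^-6 = 2.347×10^-5 mol/kg
α₀ = 1/(1 + K1/[H⁺] + K1K2/[H⁺]²) = 1/(1 + 10^+1.96 + 10^+0.46) = 0.01052
DIC = [CO2*]/α₀ = 2.347×10^-5 / 0.01052 = 2.23 mmol/kg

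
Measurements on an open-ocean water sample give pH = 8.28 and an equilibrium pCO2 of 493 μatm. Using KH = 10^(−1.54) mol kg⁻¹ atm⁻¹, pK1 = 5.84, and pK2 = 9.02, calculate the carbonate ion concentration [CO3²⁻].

[CO2*] = KH · pCO2 = 10^(−1.54) × 493×10^-6 = 1.422×10^-5 mol/kg
α₀ = 1/(1 + K1/[H⁺] + K1K2/[H⁺]²) = 1/(1 + 10^+2.44 + 10^+1.70) = 0.003062
DIC = [CO2*]/α₀ = 1.422×10^-5 / 0.003062 = 4.643 mmol/kg
[CO3²⁻] = α₂·DIC; α₂ = 0.1535, so [CO3²⁻] = 0.1535 × 4.643 = 0.713 mmol/kg

[CO3²⁻] = 0.713 mmol/kg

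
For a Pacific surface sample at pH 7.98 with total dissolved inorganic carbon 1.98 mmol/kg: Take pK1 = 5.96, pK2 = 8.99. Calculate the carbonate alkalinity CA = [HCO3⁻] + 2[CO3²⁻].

CA = [HCO3⁻] + 2[CO3²⁻] = (α₁ + 2α₂)·DIC
At pH 7.98: [H⁺]/K1 = 10^-2.02 = 0.0095499, K2/[H⁺] = 10^-1.01 = 0.097724
α₁ = 1/(1 + 0.0095499 + 0.097724) = 1/1.1073 = 0.9031; α₂ = α₁·K2/[H⁺] = 0.08826
α₁ + 2α₂ = 1.0796
CA = 1.0796 × 1.98 = 2.14 mmol/kg

CA = 2.14 mmol/kg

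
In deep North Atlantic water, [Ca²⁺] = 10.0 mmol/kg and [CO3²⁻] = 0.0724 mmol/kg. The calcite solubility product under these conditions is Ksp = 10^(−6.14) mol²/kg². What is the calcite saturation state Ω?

Ksp = 10^(−6.14) = 7.244×10^-7
Ω = [Ca²⁺][CO3²⁻]/Ksp = (10.0×10^-3)(0.0724×10^-3) / 7.244×10^-7 = 0.999

Ω = 0.999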